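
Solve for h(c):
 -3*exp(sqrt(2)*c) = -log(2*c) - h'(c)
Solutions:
 h(c) = C1 - c*log(c) + c*(1 - log(2)) + 3*sqrt(2)*exp(sqrt(2)*c)/2


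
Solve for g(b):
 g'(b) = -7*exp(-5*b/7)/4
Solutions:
 g(b) = C1 + 49*exp(-5*b/7)/20


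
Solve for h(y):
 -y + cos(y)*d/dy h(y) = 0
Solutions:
 h(y) = C1 + Integral(y/cos(y), y)


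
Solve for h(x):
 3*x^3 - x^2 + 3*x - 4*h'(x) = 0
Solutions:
 h(x) = C1 + 3*x^4/16 - x^3/12 + 3*x^2/8


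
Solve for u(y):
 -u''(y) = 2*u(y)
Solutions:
 u(y) = C1*sin(sqrt(2)*y) + C2*cos(sqrt(2)*y)


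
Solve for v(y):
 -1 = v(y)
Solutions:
 v(y) = -1


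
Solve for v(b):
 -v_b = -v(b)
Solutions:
 v(b) = C1*exp(b)


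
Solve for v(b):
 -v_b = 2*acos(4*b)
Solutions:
 v(b) = C1 - 2*b*acos(4*b) + sqrt(1 - 16*b^2)/2


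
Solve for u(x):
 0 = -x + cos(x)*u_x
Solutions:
 u(x) = C1 + Integral(x/cos(x), x)


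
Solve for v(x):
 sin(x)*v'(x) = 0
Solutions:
 v(x) = C1


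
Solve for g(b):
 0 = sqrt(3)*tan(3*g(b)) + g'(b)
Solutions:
 g(b) = -asin(C1*exp(-3*sqrt(3)*b))/3 + pi/3
 g(b) = asin(C1*exp(-3*sqrt(3)*b))/3


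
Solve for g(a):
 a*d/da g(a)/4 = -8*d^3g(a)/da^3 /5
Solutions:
 g(a) = C1 + Integral(C2*airyai(-10^(1/3)*a/4) + C3*airybi(-10^(1/3)*a/4), a)


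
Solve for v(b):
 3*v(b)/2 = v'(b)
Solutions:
 v(b) = C1*exp(3*b/2)


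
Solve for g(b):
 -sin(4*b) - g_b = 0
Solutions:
 g(b) = C1 + cos(4*b)/4


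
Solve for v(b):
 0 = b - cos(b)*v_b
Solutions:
 v(b) = C1 + Integral(b/cos(b), b)


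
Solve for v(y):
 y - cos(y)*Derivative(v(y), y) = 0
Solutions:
 v(y) = C1 + Integral(y/cos(y), y)


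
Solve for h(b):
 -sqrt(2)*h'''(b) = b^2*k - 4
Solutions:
 h(b) = C1 + C2*b + C3*b^2 - sqrt(2)*b^5*k/120 + sqrt(2)*b^3/3


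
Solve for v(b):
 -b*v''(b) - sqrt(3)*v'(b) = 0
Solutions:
 v(b) = C1 + C2*b^(1 - sqrt(3))


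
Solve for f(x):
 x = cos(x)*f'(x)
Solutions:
 f(x) = C1 + Integral(x/cos(x), x)


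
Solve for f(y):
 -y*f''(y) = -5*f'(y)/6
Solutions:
 f(y) = C1 + C2*y^(11/6)


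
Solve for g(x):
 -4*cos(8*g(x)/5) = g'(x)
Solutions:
 4*x - 5*log(sin(8*g(x)/5) - 1)/16 + 5*log(sin(8*g(x)/5) + 1)/16 = C1


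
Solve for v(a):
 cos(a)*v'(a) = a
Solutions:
 v(a) = C1 + Integral(a/cos(a), a)


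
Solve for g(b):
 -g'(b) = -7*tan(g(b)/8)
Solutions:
 g(b) = -8*asin(C1*exp(7*b/8)) + 8*pi
 g(b) = 8*asin(C1*exp(7*b/8))


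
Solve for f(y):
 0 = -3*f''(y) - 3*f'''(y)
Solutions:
 f(y) = C1 + C2*y + C3*exp(-y)


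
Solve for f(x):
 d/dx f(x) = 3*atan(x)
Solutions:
 f(x) = C1 + 3*x*atan(x) - 3*log(x^2 + 1)/2


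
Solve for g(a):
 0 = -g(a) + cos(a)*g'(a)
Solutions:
 g(a) = C1*sqrt(sin(a) + 1)/sqrt(sin(a) - 1)


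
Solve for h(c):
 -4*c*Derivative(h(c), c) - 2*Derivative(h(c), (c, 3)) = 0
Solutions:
 h(c) = C1 + Integral(C2*airyai(-2^(1/3)*c) + C3*airybi(-2^(1/3)*c), c)


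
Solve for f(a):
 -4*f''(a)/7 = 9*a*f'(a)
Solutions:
 f(a) = C1 + C2*erf(3*sqrt(14)*a/4)


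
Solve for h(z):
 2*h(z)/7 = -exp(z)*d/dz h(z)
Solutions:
 h(z) = C1*exp(2*exp(-z)/7)


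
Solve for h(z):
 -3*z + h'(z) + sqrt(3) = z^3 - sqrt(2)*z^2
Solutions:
 h(z) = C1 + z^4/4 - sqrt(2)*z^3/3 + 3*z^2/2 - sqrt(3)*z


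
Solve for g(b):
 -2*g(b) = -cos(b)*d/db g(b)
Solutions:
 g(b) = C1*(sin(b) + 1)/(sin(b) - 1)


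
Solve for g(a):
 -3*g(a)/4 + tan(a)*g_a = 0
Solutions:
 g(a) = C1*sin(a)^(3/4)


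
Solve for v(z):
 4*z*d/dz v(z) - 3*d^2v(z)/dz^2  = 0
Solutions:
 v(z) = C1 + C2*erfi(sqrt(6)*z/3)


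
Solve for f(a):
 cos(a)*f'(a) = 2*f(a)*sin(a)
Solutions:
 f(a) = C1/cos(a)^2


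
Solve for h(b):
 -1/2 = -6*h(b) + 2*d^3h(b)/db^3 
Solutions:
 h(b) = C3*exp(3^(1/3)*b) + (C1*sin(3^(5/6)*b/2) + C2*cos(3^(5/6)*b/2))*exp(-3^(1/3)*b/2) + 1/12


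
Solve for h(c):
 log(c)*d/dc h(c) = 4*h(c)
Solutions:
 h(c) = C1*exp(4*li(c))


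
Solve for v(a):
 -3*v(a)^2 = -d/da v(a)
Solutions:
 v(a) = -1/(C1 + 3*a)


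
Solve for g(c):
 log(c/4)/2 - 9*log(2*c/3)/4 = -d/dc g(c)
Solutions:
 g(c) = C1 + 7*c*log(c)/4 - 9*c*log(3)/4 - 7*c/4 + 13*c*log(2)/4


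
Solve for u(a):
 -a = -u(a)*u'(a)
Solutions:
 u(a) = -sqrt(C1 + a^2)
 u(a) = sqrt(C1 + a^2)


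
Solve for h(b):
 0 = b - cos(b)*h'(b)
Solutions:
 h(b) = C1 + Integral(b/cos(b), b)


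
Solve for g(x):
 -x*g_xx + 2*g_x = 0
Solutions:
 g(x) = C1 + C2*x^3


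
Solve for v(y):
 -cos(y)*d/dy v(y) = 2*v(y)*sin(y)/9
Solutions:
 v(y) = C1*cos(y)^(2/9)


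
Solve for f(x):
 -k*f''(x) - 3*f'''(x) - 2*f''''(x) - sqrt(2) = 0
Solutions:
 f(x) = C1 + C2*x + C3*exp(x*(sqrt(9 - 8*k) - 3)/4) + C4*exp(-x*(sqrt(9 - 8*k) + 3)/4) - sqrt(2)*x^2/(2*k)


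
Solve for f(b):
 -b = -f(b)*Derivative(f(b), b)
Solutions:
 f(b) = -sqrt(C1 + b^2)
 f(b) = sqrt(C1 + b^2)


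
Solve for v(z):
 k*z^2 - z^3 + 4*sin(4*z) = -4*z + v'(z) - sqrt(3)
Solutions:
 v(z) = C1 + k*z^3/3 - z^4/4 + 2*z^2 + sqrt(3)*z - cos(4*z)


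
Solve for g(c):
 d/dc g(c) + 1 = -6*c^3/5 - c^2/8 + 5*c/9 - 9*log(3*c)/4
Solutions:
 g(c) = C1 - 3*c^4/10 - c^3/24 + 5*c^2/18 - 9*c*log(c)/4 - 9*c*log(3)/4 + 5*c/4


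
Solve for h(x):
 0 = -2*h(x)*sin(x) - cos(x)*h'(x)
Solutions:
 h(x) = C1*cos(x)^2


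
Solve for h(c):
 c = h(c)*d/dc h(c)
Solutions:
 h(c) = -sqrt(C1 + c^2)
 h(c) = sqrt(C1 + c^2)


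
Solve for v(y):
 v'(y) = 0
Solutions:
 v(y) = C1


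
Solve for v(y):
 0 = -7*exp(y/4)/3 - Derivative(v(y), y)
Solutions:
 v(y) = C1 - 28*exp(y/4)/3


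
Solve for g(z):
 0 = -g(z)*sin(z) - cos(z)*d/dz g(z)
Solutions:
 g(z) = C1*cos(z)


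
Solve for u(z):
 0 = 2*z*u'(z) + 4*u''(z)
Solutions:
 u(z) = C1 + C2*erf(z/2)


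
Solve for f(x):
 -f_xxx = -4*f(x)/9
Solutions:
 f(x) = C3*exp(2^(2/3)*3^(1/3)*x/3) + (C1*sin(2^(2/3)*3^(5/6)*x/6) + C2*cos(2^(2/3)*3^(5/6)*x/6))*exp(-2^(2/3)*3^(1/3)*x/6)


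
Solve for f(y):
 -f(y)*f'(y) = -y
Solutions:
 f(y) = -sqrt(C1 + y^2)
 f(y) = sqrt(C1 + y^2)


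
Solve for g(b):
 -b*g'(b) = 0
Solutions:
 g(b) = C1


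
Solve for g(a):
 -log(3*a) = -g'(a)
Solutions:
 g(a) = C1 + a*log(a) - a + a*log(3)


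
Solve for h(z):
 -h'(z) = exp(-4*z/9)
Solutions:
 h(z) = C1 + 9*exp(-4*z/9)/4


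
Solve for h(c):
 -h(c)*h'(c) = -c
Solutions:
 h(c) = -sqrt(C1 + c^2)
 h(c) = sqrt(C1 + c^2)


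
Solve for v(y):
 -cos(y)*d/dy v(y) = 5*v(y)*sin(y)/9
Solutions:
 v(y) = C1*cos(y)^(5/9)


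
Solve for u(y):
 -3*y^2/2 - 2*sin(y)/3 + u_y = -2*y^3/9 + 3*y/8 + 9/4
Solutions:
 u(y) = C1 - y^4/18 + y^3/2 + 3*y^2/16 + 9*y/4 - 2*cos(y)/3


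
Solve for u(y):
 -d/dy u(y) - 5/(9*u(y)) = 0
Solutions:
 u(y) = -sqrt(C1 - 10*y)/3
 u(y) = sqrt(C1 - 10*y)/3


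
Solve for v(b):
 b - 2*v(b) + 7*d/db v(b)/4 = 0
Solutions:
 v(b) = C1*exp(8*b/7) + b/2 + 7/16


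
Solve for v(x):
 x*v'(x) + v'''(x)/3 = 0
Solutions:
 v(x) = C1 + Integral(C2*airyai(-3^(1/3)*x) + C3*airybi(-3^(1/3)*x), x)


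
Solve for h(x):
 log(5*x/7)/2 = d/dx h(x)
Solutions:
 h(x) = C1 + x*log(x)/2 - x*log(7)/2 - x/2 + x*log(5)/2


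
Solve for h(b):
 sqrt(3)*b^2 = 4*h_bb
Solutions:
 h(b) = C1 + C2*b + sqrt(3)*b^4/48


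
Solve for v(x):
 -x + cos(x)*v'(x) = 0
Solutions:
 v(x) = C1 + Integral(x/cos(x), x)


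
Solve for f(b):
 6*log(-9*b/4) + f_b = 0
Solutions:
 f(b) = C1 - 6*b*log(-b) + 6*b*(-2*log(3) + 1 + 2*log(2))


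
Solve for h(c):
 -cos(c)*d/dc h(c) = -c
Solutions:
 h(c) = C1 + Integral(c/cos(c), c)


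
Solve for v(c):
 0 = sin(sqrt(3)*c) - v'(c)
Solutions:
 v(c) = C1 - sqrt(3)*cos(sqrt(3)*c)/3


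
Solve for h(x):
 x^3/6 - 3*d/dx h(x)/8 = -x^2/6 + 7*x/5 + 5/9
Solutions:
 h(x) = C1 + x^4/9 + 4*x^3/27 - 28*x^2/15 - 40*x/27


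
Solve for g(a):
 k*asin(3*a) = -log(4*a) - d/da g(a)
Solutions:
 g(a) = C1 - a*log(a) - 2*a*log(2) + a - k*(a*asin(3*a) + sqrt(1 - 9*a^2)/3)


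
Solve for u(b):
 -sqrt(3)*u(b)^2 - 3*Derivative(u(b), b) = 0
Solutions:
 u(b) = 3/(C1 + sqrt(3)*b)


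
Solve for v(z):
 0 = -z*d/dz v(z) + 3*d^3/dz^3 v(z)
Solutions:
 v(z) = C1 + Integral(C2*airyai(3^(2/3)*z/3) + C3*airybi(3^(2/3)*z/3), z)


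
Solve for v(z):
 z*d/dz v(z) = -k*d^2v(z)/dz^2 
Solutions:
 v(z) = C1 + C2*sqrt(k)*erf(sqrt(2)*z*sqrt(1/k)/2)


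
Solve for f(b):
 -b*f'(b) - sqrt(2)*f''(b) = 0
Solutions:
 f(b) = C1 + C2*erf(2^(1/4)*b/2)


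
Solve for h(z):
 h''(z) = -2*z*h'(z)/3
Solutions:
 h(z) = C1 + C2*erf(sqrt(3)*z/3)


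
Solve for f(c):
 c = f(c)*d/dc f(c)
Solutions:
 f(c) = -sqrt(C1 + c^2)
 f(c) = sqrt(C1 + c^2)


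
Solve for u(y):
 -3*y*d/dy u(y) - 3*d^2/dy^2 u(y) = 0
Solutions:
 u(y) = C1 + C2*erf(sqrt(2)*y/2)


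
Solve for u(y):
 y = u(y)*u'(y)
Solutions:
 u(y) = -sqrt(C1 + y^2)
 u(y) = sqrt(C1 + y^2)


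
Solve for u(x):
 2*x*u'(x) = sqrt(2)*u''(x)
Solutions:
 u(x) = C1 + C2*erfi(2^(3/4)*x/2)


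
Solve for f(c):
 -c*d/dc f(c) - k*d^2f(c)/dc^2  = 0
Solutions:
 f(c) = C1 + C2*sqrt(k)*erf(sqrt(2)*c*sqrt(1/k)/2)


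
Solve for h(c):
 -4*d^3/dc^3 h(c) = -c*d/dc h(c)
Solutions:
 h(c) = C1 + Integral(C2*airyai(2^(1/3)*c/2) + C3*airybi(2^(1/3)*c/2), c)


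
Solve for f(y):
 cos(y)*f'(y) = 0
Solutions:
 f(y) = C1


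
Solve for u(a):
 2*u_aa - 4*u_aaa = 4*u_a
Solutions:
 u(a) = C1 + (C2*sin(sqrt(15)*a/4) + C3*cos(sqrt(15)*a/4))*exp(a/4)


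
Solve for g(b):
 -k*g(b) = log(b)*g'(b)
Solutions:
 g(b) = C1*exp(-k*li(b))


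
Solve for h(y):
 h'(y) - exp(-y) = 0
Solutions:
 h(y) = C1 - exp(-y)


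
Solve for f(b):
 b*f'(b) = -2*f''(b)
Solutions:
 f(b) = C1 + C2*erf(b/2)


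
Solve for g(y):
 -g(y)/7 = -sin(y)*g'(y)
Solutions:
 g(y) = C1*(cos(y) - 1)^(1/14)/(cos(y) + 1)^(1/14)


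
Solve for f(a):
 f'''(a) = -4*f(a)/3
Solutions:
 f(a) = C3*exp(-6^(2/3)*a/3) + (C1*sin(2^(2/3)*3^(1/6)*a/2) + C2*cos(2^(2/3)*3^(1/6)*a/2))*exp(6^(2/3)*a/6)


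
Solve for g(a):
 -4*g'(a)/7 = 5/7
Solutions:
 g(a) = C1 - 5*a/4


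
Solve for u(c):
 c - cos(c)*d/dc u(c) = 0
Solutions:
 u(c) = C1 + Integral(c/cos(c), c)


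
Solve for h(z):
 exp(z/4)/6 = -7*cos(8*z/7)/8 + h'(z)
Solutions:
 h(z) = C1 + 2*exp(z/4)/3 + 49*sin(8*z/7)/64


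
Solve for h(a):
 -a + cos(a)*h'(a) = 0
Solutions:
 h(a) = C1 + Integral(a/cos(a), a)


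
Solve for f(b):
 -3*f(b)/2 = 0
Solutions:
 f(b) = 0


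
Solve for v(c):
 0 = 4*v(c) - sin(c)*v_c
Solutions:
 v(c) = C1*(cos(c)^2 - 2*cos(c) + 1)/(cos(c)^2 + 2*cos(c) + 1)


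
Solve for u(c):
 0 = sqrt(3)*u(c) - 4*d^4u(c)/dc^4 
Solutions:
 u(c) = C1*exp(-sqrt(2)*3^(1/8)*c/2) + C2*exp(sqrt(2)*3^(1/8)*c/2) + C3*sin(sqrt(2)*3^(1/8)*c/2) + C4*cos(sqrt(2)*3^(1/8)*c/2)


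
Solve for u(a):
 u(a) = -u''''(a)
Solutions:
 u(a) = (C1*sin(sqrt(2)*a/2) + C2*cos(sqrt(2)*a/2))*exp(-sqrt(2)*a/2) + (C3*sin(sqrt(2)*a/2) + C4*cos(sqrt(2)*a/2))*exp(sqrt(2)*a/2)


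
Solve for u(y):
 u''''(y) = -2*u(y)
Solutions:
 u(y) = (C1*sin(2^(3/4)*y/2) + C2*cos(2^(3/4)*y/2))*exp(-2^(3/4)*y/2) + (C3*sin(2^(3/4)*y/2) + C4*cos(2^(3/4)*y/2))*exp(2^(3/4)*y/2)


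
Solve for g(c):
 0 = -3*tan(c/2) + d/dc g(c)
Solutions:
 g(c) = C1 - 6*log(cos(c/2))


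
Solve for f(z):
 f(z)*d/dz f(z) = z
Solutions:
 f(z) = -sqrt(C1 + z^2)
 f(z) = sqrt(C1 + z^2)


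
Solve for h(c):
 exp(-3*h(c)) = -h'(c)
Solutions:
 h(c) = log(C1 - 3*c)/3
 h(c) = log((-3^(1/3) - 3^(5/6)*I)*(C1 - c)^(1/3)/2)
 h(c) = log((-3^(1/3) + 3^(5/6)*I)*(C1 - c)^(1/3)/2)


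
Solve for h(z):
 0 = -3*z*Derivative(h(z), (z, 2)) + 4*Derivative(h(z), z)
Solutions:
 h(z) = C1 + C2*z^(7/3)


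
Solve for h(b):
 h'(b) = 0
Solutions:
 h(b) = C1


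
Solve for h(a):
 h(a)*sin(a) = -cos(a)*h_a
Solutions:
 h(a) = C1*cos(a)


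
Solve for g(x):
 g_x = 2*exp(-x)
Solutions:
 g(x) = C1 - 2*exp(-x)


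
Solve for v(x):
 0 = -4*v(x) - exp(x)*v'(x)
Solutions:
 v(x) = C1*exp(4*exp(-x))


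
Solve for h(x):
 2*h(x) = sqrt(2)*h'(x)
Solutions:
 h(x) = C1*exp(sqrt(2)*x)


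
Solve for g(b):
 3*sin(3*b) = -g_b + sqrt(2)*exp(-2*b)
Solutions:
 g(b) = C1 + cos(3*b) - sqrt(2)*exp(-2*b)/2


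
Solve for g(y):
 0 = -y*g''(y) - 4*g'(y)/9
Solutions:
 g(y) = C1 + C2*y^(5/9)


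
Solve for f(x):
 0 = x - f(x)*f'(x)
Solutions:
 f(x) = -sqrt(C1 + x^2)
 f(x) = sqrt(C1 + x^2)


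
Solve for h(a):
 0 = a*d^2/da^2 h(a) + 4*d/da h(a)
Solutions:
 h(a) = C1 + C2/a^3


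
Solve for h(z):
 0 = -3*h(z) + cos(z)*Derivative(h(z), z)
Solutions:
 h(z) = C1*(sin(z) + 1)^(3/2)/(sin(z) - 1)^(3/2)


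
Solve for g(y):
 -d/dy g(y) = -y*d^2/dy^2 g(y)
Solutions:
 g(y) = C1 + C2*y^2


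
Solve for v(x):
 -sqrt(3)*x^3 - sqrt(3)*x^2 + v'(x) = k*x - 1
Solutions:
 v(x) = C1 + k*x^2/2 + sqrt(3)*x^4/4 + sqrt(3)*x^3/3 - x


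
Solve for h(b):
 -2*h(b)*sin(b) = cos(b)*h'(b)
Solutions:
 h(b) = C1*cos(b)^2


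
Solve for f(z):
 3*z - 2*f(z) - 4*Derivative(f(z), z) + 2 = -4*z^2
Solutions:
 f(z) = C1*exp(-z/2) + 2*z^2 - 13*z/2 + 14


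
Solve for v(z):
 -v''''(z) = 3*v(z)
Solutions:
 v(z) = (C1*sin(sqrt(2)*3^(1/4)*z/2) + C2*cos(sqrt(2)*3^(1/4)*z/2))*exp(-sqrt(2)*3^(1/4)*z/2) + (C3*sin(sqrt(2)*3^(1/4)*z/2) + C4*cos(sqrt(2)*3^(1/4)*z/2))*exp(sqrt(2)*3^(1/4)*z/2)


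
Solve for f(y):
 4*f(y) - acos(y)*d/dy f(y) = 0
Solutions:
 f(y) = C1*exp(4*Integral(1/acos(y), y))


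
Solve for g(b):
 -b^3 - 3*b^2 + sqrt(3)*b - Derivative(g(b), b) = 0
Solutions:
 g(b) = C1 - b^4/4 - b^3 + sqrt(3)*b^2/2


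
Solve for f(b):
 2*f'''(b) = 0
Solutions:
 f(b) = C1 + C2*b + C3*b^2


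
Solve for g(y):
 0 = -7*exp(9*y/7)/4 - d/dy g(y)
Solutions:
 g(y) = C1 - 49*exp(9*y/7)/36


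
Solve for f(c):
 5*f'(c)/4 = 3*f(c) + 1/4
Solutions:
 f(c) = C1*exp(12*c/5) - 1/12


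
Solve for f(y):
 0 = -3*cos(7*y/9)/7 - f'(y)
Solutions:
 f(y) = C1 - 27*sin(7*y/9)/49


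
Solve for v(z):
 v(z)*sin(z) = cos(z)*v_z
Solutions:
 v(z) = C1/cos(z)


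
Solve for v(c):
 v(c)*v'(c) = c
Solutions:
 v(c) = -sqrt(C1 + c^2)
 v(c) = sqrt(C1 + c^2)


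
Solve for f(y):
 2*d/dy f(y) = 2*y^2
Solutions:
 f(y) = C1 + y^3/3


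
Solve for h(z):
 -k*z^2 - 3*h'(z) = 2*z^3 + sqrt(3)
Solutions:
 h(z) = C1 - k*z^3/9 - z^4/6 - sqrt(3)*z/3


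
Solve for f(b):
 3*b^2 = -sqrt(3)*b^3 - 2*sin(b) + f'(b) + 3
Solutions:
 f(b) = C1 + sqrt(3)*b^4/4 + b^3 - 3*b - 2*cos(b)


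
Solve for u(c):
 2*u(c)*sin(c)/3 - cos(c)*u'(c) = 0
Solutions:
 u(c) = C1/cos(c)^(2/3)


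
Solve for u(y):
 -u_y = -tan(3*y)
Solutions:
 u(y) = C1 - log(cos(3*y))/3


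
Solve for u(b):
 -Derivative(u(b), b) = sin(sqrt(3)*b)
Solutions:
 u(b) = C1 + sqrt(3)*cos(sqrt(3)*b)/3


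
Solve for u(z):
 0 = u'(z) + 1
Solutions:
 u(z) = C1 - z


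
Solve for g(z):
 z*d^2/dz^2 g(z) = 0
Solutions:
 g(z) = C1 + C2*z


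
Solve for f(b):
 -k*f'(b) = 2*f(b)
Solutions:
 f(b) = C1*exp(-2*b/k)


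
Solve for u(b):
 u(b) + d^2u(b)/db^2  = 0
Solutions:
 u(b) = C1*sin(b) + C2*cos(b)


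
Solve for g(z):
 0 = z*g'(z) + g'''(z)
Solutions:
 g(z) = C1 + Integral(C2*airyai(-z) + C3*airybi(-z), z)


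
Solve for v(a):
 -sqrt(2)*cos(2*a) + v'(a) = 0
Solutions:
 v(a) = C1 + sqrt(2)*sin(2*a)/2


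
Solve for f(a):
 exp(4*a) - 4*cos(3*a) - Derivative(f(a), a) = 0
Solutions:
 f(a) = C1 + exp(4*a)/4 - 4*sin(3*a)/3


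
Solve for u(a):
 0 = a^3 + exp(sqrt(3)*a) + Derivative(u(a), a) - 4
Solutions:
 u(a) = C1 - a^4/4 + 4*a - sqrt(3)*exp(sqrt(3)*a)/3


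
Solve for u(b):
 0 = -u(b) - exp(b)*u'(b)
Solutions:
 u(b) = C1*exp(exp(-b))


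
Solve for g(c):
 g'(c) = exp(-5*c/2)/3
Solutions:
 g(c) = C1 - 2*exp(-5*c/2)/15


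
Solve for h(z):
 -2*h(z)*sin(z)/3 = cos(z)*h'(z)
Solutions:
 h(z) = C1*cos(z)^(2/3)


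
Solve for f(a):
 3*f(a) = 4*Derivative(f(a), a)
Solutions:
 f(a) = C1*exp(3*a/4)


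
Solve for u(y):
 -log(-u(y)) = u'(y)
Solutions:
 -li(-u(y)) = C1 - y


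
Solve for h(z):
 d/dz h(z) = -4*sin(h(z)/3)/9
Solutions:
 4*z/9 + 3*log(cos(h(z)/3) - 1)/2 - 3*log(cos(h(z)/3) + 1)/2 = C1


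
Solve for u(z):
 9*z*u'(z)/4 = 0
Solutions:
 u(z) = C1


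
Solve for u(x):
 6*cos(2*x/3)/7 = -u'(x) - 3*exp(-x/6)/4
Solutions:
 u(x) = C1 - 9*sin(2*x/3)/7 + 9*exp(-x/6)/2


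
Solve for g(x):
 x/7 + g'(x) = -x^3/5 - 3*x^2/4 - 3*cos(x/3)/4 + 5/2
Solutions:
 g(x) = C1 - x^4/20 - x^3/4 - x^2/14 + 5*x/2 - 9*sin(x/3)/4


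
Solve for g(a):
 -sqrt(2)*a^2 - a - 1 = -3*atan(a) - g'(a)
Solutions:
 g(a) = C1 + sqrt(2)*a^3/3 + a^2/2 - 3*a*atan(a) + a + 3*log(a^2 + 1)/2


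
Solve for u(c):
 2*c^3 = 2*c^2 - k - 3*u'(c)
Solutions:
 u(c) = C1 - c^4/6 + 2*c^3/9 - c*k/3


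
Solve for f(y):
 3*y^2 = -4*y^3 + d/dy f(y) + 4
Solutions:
 f(y) = C1 + y^4 + y^3 - 4*y


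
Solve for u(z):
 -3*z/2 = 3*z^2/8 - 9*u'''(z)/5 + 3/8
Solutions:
 u(z) = C1 + C2*z + C3*z^2 + z^5/288 + 5*z^4/144 + 5*z^3/144


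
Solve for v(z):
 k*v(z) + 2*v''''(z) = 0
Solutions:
 v(z) = C1*exp(-2^(3/4)*z*(-k)^(1/4)/2) + C2*exp(2^(3/4)*z*(-k)^(1/4)/2) + C3*exp(-2^(3/4)*I*z*(-k)^(1/4)/2) + C4*exp(2^(3/4)*I*z*(-k)^(1/4)/2)


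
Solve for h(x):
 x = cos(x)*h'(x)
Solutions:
 h(x) = C1 + Integral(x/cos(x), x)


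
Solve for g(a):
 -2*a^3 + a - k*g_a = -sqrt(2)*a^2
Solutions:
 g(a) = C1 - a^4/(2*k) + sqrt(2)*a^3/(3*k) + a^2/(2*k)


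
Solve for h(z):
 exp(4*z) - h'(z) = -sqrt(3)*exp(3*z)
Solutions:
 h(z) = C1 + exp(4*z)/4 + sqrt(3)*exp(3*z)/3


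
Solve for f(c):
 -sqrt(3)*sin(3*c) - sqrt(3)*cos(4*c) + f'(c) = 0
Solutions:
 f(c) = C1 + sqrt(3)*sin(4*c)/4 - sqrt(3)*cos(3*c)/3


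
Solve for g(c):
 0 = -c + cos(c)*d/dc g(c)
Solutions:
 g(c) = C1 + Integral(c/cos(c), c)


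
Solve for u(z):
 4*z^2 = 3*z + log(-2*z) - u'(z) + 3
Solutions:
 u(z) = C1 - 4*z^3/3 + 3*z^2/2 + z*log(-z) + z*(log(2) + 2)


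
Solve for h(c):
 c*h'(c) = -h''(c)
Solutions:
 h(c) = C1 + C2*erf(sqrt(2)*c/2)


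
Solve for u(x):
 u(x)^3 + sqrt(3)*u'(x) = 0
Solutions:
 u(x) = -sqrt(6)*sqrt(-1/(C1 - sqrt(3)*x))/2
 u(x) = sqrt(6)*sqrt(-1/(C1 - sqrt(3)*x))/2


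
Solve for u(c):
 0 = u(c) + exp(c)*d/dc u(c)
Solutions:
 u(c) = C1*exp(exp(-c))


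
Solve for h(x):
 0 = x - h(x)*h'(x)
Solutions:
 h(x) = -sqrt(C1 + x^2)
 h(x) = sqrt(C1 + x^2)


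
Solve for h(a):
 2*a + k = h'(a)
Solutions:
 h(a) = C1 + a^2 + a*k


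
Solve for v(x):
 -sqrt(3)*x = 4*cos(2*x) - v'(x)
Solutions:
 v(x) = C1 + sqrt(3)*x^2/2 + 2*sin(2*x)


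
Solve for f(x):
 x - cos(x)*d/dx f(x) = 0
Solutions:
 f(x) = C1 + Integral(x/cos(x), x)


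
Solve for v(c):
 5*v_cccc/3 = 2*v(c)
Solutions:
 v(c) = C1*exp(-5^(3/4)*6^(1/4)*c/5) + C2*exp(5^(3/4)*6^(1/4)*c/5) + C3*sin(5^(3/4)*6^(1/4)*c/5) + C4*cos(5^(3/4)*6^(1/4)*c/5)


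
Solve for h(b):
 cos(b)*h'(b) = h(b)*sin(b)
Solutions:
 h(b) = C1/cos(b)


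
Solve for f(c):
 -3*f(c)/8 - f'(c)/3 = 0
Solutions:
 f(c) = C1*exp(-9*c/8)


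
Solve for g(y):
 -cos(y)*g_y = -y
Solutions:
 g(y) = C1 + Integral(y/cos(y), y)


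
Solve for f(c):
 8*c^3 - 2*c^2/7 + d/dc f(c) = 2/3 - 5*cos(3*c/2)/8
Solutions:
 f(c) = C1 - 2*c^4 + 2*c^3/21 + 2*c/3 - 5*sin(3*c/2)/12


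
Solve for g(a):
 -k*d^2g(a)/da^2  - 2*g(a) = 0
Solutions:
 g(a) = C1*exp(-sqrt(2)*a*sqrt(-1/k)) + C2*exp(sqrt(2)*a*sqrt(-1/k))


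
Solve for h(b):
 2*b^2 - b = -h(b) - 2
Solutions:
 h(b) = -2*b^2 + b - 2


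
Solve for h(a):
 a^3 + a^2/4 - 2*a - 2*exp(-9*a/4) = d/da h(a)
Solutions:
 h(a) = C1 + a^4/4 + a^3/12 - a^2 + 8*exp(-9*a/4)/9


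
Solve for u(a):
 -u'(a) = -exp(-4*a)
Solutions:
 u(a) = C1 - exp(-4*a)/4


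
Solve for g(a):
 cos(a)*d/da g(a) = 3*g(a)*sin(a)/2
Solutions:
 g(a) = C1/cos(a)^(3/2)


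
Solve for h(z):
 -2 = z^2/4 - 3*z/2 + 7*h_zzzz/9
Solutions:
 h(z) = C1 + C2*z + C3*z^2 + C4*z^3 - z^6/1120 + 9*z^5/560 - 3*z^4/28


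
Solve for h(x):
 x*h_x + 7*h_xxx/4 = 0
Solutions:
 h(x) = C1 + Integral(C2*airyai(-14^(2/3)*x/7) + C3*airybi(-14^(2/3)*x/7), x)


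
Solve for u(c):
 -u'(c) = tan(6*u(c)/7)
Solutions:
 u(c) = -7*asin(C1*exp(-6*c/7))/6 + 7*pi/6
 u(c) = 7*asin(C1*exp(-6*c/7))/6


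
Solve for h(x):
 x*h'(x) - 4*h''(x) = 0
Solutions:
 h(x) = C1 + C2*erfi(sqrt(2)*x/4)


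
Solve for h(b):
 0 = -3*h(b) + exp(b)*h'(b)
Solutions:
 h(b) = C1*exp(-3*exp(-b))


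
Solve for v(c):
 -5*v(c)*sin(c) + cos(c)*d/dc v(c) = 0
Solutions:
 v(c) = C1/cos(c)^5


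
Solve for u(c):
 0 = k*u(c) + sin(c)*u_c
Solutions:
 u(c) = C1*exp(k*(-log(cos(c) - 1) + log(cos(c) + 1))/2)


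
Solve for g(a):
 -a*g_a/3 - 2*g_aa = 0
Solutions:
 g(a) = C1 + C2*erf(sqrt(3)*a/6)


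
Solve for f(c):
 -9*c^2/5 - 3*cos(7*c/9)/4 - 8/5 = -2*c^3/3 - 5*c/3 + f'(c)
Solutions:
 f(c) = C1 + c^4/6 - 3*c^3/5 + 5*c^2/6 - 8*c/5 - 27*sin(7*c/9)/28


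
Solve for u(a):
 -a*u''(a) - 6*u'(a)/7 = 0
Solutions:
 u(a) = C1 + C2*a^(1/7)


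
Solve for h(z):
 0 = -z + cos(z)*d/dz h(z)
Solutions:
 h(z) = C1 + Integral(z/cos(z), z)


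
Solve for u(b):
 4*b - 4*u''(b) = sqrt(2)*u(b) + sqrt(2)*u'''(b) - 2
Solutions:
 u(b) = C1*exp(b*(-4*sqrt(2) + 8/(27/2 + 16*sqrt(2) + sqrt(-2048 + (27 + 32*sqrt(2))^2)/2)^(1/3) + (27/2 + 16*sqrt(2) + sqrt(-2048 + (27 + 32*sqrt(2))^2)/2)^(1/3))/6)*sin(sqrt(3)*b*(-(27/2 + 16*sqrt(2) + sqrt(-2048 + (27 + 32*sqrt(2))^2)/2)^(1/3) + 8/(27/2 + 16*sqrt(2) + sqrt(-2048 + (27 + 32*sqrt(2))^2)/2)^(1/3))/6) + C2*exp(b*(-4*sqrt(2) + 8/(27/2 + 16*sqrt(2) + sqrt(-2048 + (27 + 32*sqrt(2))^2)/2)^(1/3) + (27/2 + 16*sqrt(2) + sqrt(-2048 + (27 + 32*sqrt(2))^2)/2)^(1/3))/6)*cos(sqrt(3)*b*(-(27/2 + 16*sqrt(2) + sqrt(-2048 + (27 + 32*sqrt(2))^2)/2)^(1/3) + 8/(27/2 + 16*sqrt(2) + sqrt(-2048 + (27 + 32*sqrt(2))^2)/2)^(1/3))/6) + C3*exp(-b*(8/(27/2 + 16*sqrt(2) + sqrt(-2048 + (27 + 32*sqrt(2))^2)/2)^(1/3) + 2*sqrt(2) + (27/2 + 16*sqrt(2) + sqrt(-2048 + (27 + 32*sqrt(2))^2)/2)^(1/3))/3) + 2*sqrt(2)*b + sqrt(2)


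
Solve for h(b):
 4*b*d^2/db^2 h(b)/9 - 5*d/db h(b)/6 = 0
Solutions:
 h(b) = C1 + C2*b^(23/8)


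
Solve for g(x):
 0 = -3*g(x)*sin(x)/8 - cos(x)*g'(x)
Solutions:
 g(x) = C1*cos(x)^(3/8)


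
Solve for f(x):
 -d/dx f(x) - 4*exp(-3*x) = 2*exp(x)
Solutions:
 f(x) = C1 - 2*exp(x) + 4*exp(-3*x)/3


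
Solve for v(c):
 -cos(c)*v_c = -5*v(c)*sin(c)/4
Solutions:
 v(c) = C1/cos(c)^(5/4)


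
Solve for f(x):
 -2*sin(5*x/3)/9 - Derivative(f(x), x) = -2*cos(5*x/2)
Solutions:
 f(x) = C1 + 4*sin(5*x/2)/5 + 2*cos(5*x/3)/15


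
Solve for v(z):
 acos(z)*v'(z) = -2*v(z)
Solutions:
 v(z) = C1*exp(-2*Integral(1/acos(z), z))


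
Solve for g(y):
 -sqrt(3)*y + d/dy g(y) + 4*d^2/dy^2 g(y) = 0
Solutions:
 g(y) = C1 + C2*exp(-y/4) + sqrt(3)*y^2/2 - 4*sqrt(3)*y


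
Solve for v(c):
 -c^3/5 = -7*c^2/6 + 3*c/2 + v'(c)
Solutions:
 v(c) = C1 - c^4/20 + 7*c^3/18 - 3*c^2/4


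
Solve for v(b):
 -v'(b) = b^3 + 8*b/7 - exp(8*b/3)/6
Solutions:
 v(b) = C1 - b^4/4 - 4*b^2/7 + exp(8*b/3)/16


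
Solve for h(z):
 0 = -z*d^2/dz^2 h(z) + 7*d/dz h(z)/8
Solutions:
 h(z) = C1 + C2*z^(15/8)


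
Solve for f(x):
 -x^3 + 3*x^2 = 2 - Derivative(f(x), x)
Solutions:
 f(x) = C1 + x^4/4 - x^3 + 2*x


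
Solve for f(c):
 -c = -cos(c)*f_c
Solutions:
 f(c) = C1 + Integral(c/cos(c), c)


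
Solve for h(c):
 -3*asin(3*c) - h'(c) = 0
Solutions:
 h(c) = C1 - 3*c*asin(3*c) - sqrt(1 - 9*c^2)


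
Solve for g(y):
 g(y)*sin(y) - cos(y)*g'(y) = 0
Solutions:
 g(y) = C1/cos(y)


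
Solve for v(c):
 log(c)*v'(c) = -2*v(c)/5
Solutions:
 v(c) = C1*exp(-2*li(c)/5)


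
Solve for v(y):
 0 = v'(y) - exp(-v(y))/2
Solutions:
 v(y) = log(C1 + y/2)


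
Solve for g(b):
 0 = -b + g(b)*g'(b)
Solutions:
 g(b) = -sqrt(C1 + b^2)
 g(b) = sqrt(C1 + b^2)


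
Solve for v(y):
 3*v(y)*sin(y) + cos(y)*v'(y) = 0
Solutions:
 v(y) = C1*cos(y)^3


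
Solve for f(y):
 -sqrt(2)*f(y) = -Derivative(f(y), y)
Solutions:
 f(y) = C1*exp(sqrt(2)*y)


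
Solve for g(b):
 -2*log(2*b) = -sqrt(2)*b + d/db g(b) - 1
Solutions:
 g(b) = C1 + sqrt(2)*b^2/2 - 2*b*log(b) - b*log(4) + 3*b


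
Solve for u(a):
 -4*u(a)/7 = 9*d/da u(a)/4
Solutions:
 u(a) = C1*exp(-16*a/63)


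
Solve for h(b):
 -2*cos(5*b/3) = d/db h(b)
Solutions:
 h(b) = C1 - 6*sin(5*b/3)/5


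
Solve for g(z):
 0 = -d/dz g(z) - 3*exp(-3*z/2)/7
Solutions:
 g(z) = C1 + 2*exp(-3*z/2)/7


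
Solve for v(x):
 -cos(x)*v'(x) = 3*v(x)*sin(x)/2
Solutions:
 v(x) = C1*cos(x)^(3/2)


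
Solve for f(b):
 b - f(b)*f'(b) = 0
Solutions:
 f(b) = -sqrt(C1 + b^2)
 f(b) = sqrt(C1 + b^2)


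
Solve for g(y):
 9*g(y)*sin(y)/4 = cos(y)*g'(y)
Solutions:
 g(y) = C1/cos(y)^(9/4)


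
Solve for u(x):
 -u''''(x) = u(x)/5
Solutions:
 u(x) = (C1*sin(sqrt(2)*5^(3/4)*x/10) + C2*cos(sqrt(2)*5^(3/4)*x/10))*exp(-sqrt(2)*5^(3/4)*x/10) + (C3*sin(sqrt(2)*5^(3/4)*x/10) + C4*cos(sqrt(2)*5^(3/4)*x/10))*exp(sqrt(2)*5^(3/4)*x/10)


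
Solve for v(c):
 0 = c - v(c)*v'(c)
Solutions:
 v(c) = -sqrt(C1 + c^2)
 v(c) = sqrt(C1 + c^2)


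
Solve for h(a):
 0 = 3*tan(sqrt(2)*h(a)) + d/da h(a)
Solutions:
 h(a) = sqrt(2)*(pi - asin(C1*exp(-3*sqrt(2)*a)))/2
 h(a) = sqrt(2)*asin(C1*exp(-3*sqrt(2)*a))/2


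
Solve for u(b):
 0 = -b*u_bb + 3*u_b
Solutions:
 u(b) = C1 + C2*b^4


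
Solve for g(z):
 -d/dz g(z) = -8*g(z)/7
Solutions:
 g(z) = C1*exp(8*z/7)


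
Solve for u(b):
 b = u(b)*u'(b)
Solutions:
 u(b) = -sqrt(C1 + b^2)
 u(b) = sqrt(C1 + b^2)


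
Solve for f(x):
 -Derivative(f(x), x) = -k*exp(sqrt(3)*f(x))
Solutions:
 f(x) = sqrt(3)*(2*log(-1/(C1 + k*x)) - log(3))/6


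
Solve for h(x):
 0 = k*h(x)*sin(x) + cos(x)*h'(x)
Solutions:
 h(x) = C1*exp(k*log(cos(x)))


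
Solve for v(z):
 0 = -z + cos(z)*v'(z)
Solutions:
 v(z) = C1 + Integral(z/cos(z), z)


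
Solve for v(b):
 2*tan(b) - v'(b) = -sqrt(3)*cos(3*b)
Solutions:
 v(b) = C1 - 2*log(cos(b)) + sqrt(3)*sin(3*b)/3


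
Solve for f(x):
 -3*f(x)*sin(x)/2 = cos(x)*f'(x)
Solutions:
 f(x) = C1*cos(x)^(3/2)


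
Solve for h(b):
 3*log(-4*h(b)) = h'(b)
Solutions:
 -Integral(1/(log(-_y) + 2*log(2)), (_y, h(b)))/3 = C1 - b


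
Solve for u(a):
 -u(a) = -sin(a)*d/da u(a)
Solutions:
 u(a) = C1*sqrt(cos(a) - 1)/sqrt(cos(a) + 1)


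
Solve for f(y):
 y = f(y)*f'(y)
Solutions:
 f(y) = -sqrt(C1 + y^2)
 f(y) = sqrt(C1 + y^2)


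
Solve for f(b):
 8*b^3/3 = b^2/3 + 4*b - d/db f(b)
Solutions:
 f(b) = C1 - 2*b^4/3 + b^3/9 + 2*b^2


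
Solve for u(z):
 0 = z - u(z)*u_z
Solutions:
 u(z) = -sqrt(C1 + z^2)
 u(z) = sqrt(C1 + z^2)


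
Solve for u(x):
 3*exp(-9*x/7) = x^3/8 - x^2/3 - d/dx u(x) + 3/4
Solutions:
 u(x) = C1 + x^4/32 - x^3/9 + 3*x/4 + 7*exp(-9*x/7)/3


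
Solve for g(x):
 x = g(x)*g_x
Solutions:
 g(x) = -sqrt(C1 + x^2)
 g(x) = sqrt(C1 + x^2)


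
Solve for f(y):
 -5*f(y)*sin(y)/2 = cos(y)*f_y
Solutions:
 f(y) = C1*cos(y)^(5/2)


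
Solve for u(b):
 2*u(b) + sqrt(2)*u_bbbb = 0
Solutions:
 u(b) = (C1*sin(2^(5/8)*b/2) + C2*cos(2^(5/8)*b/2))*exp(-2^(5/8)*b/2) + (C3*sin(2^(5/8)*b/2) + C4*cos(2^(5/8)*b/2))*exp(2^(5/8)*b/2)


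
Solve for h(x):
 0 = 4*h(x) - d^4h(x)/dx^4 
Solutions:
 h(x) = C1*exp(-sqrt(2)*x) + C2*exp(sqrt(2)*x) + C3*sin(sqrt(2)*x) + C4*cos(sqrt(2)*x)


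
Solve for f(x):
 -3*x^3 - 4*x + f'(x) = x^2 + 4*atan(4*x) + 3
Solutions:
 f(x) = C1 + 3*x^4/4 + x^3/3 + 2*x^2 + 4*x*atan(4*x) + 3*x - log(16*x^2 + 1)/2


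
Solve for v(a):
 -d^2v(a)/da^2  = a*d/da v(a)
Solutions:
 v(a) = C1 + C2*erf(sqrt(2)*a/2)


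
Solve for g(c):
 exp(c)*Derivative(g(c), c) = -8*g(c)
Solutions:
 g(c) = C1*exp(8*exp(-c))


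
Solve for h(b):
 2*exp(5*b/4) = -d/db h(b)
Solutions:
 h(b) = C1 - 8*exp(5*b/4)/5


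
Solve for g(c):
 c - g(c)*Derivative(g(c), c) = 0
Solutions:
 g(c) = -sqrt(C1 + c^2)
 g(c) = sqrt(C1 + c^2)


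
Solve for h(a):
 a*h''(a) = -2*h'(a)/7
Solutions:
 h(a) = C1 + C2*a^(5/7)


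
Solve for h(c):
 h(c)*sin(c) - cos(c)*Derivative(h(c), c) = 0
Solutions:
 h(c) = C1/cos(c)


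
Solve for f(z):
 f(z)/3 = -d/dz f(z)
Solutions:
 f(z) = C1*exp(-z/3)


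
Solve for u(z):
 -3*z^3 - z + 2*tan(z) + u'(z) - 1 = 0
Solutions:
 u(z) = C1 + 3*z^4/4 + z^2/2 + z + 2*log(cos(z))


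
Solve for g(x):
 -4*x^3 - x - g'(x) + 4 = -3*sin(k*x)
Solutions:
 g(x) = C1 - x^4 - x^2/2 + 4*x - 3*cos(k*x)/k


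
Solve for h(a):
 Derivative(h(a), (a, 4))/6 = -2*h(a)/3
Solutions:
 h(a) = (C1*sin(a) + C2*cos(a))*exp(-a) + (C3*sin(a) + C4*cos(a))*exp(a)


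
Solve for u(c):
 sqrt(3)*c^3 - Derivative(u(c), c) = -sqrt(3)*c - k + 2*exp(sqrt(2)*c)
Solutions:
 u(c) = C1 + sqrt(3)*c^4/4 + sqrt(3)*c^2/2 + c*k - sqrt(2)*exp(sqrt(2)*c)


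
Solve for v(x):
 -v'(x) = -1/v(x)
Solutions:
 v(x) = -sqrt(C1 + 2*x)
 v(x) = sqrt(C1 + 2*x)


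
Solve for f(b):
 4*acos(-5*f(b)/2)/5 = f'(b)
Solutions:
 Integral(1/acos(-5*_y/2), (_y, f(b))) = C1 + 4*b/5


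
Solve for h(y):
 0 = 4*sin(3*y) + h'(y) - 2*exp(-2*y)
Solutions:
 h(y) = C1 + 4*cos(3*y)/3 - exp(-2*y)


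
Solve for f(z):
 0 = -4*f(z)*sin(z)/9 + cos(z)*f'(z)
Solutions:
 f(z) = C1/cos(z)^(4/9)


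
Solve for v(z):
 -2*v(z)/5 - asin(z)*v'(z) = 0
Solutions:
 v(z) = C1*exp(-2*Integral(1/asin(z), z)/5)


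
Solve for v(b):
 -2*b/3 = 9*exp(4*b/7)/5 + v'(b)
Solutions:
 v(b) = C1 - b^2/3 - 63*exp(4*b/7)/20


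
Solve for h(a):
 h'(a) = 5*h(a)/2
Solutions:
 h(a) = C1*exp(5*a/2)


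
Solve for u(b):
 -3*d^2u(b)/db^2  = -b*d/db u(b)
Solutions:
 u(b) = C1 + C2*erfi(sqrt(6)*b/6)


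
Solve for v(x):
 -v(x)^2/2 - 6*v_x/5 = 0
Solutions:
 v(x) = 12/(C1 + 5*x)


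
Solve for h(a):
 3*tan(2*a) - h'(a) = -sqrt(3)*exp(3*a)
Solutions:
 h(a) = C1 + sqrt(3)*exp(3*a)/3 - 3*log(cos(2*a))/2


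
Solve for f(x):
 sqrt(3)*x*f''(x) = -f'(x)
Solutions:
 f(x) = C1 + C2*x^(1 - sqrt(3)/3)


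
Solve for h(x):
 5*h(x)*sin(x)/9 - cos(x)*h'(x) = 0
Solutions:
 h(x) = C1/cos(x)^(5/9)


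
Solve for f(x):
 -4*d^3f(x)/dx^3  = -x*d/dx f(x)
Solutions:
 f(x) = C1 + Integral(C2*airyai(2^(1/3)*x/2) + C3*airybi(2^(1/3)*x/2), x)


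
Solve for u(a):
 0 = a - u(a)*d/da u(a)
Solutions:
 u(a) = -sqrt(C1 + a^2)
 u(a) = sqrt(C1 + a^2)


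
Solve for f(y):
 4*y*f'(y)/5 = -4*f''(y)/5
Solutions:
 f(y) = C1 + C2*erf(sqrt(2)*y/2)


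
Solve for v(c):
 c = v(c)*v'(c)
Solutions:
 v(c) = -sqrt(C1 + c^2)
 v(c) = sqrt(C1 + c^2)


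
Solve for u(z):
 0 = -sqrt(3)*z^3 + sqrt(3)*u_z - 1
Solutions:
 u(z) = C1 + z^4/4 + sqrt(3)*z/3


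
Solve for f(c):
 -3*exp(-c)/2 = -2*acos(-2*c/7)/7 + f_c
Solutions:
 f(c) = C1 + 2*c*acos(-2*c/7)/7 + sqrt(49 - 4*c^2)/7 + 3*exp(-c)/2


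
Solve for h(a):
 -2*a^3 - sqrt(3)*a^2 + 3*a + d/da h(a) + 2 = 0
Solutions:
 h(a) = C1 + a^4/2 + sqrt(3)*a^3/3 - 3*a^2/2 - 2*a


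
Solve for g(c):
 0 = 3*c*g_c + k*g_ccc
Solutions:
 g(c) = C1 + Integral(C2*airyai(3^(1/3)*c*(-1/k)^(1/3)) + C3*airybi(3^(1/3)*c*(-1/k)^(1/3)), c)


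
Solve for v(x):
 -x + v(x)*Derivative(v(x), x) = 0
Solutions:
 v(x) = -sqrt(C1 + x^2)
 v(x) = sqrt(C1 + x^2)


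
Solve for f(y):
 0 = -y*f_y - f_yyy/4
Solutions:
 f(y) = C1 + Integral(C2*airyai(-2^(2/3)*y) + C3*airybi(-2^(2/3)*y), y)


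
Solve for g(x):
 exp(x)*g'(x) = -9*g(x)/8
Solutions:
 g(x) = C1*exp(9*exp(-x)/8)


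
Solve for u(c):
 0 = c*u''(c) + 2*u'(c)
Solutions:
 u(c) = C1 + C2/c


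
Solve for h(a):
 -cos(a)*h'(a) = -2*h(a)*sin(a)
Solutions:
 h(a) = C1/cos(a)^2


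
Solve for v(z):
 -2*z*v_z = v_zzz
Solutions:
 v(z) = C1 + Integral(C2*airyai(-2^(1/3)*z) + C3*airybi(-2^(1/3)*z), z)


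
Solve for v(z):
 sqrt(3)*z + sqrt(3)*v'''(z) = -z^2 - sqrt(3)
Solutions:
 v(z) = C1 + C2*z + C3*z^2 - sqrt(3)*z^5/180 - z^4/24 - z^3/6


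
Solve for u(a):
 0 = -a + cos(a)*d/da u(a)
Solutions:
 u(a) = C1 + Integral(a/cos(a), a)


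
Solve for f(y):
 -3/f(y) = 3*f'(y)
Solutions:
 f(y) = -sqrt(C1 - 2*y)
 f(y) = sqrt(C1 - 2*y)


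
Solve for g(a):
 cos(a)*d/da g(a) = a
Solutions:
 g(a) = C1 + Integral(a/cos(a), a)


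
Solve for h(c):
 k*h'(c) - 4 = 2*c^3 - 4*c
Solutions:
 h(c) = C1 + c^4/(2*k) - 2*c^2/k + 4*c/k


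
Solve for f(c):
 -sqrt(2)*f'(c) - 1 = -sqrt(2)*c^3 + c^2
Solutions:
 f(c) = C1 + c^4/4 - sqrt(2)*c^3/6 - sqrt(2)*c/2


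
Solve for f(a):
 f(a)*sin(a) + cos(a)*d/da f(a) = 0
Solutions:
 f(a) = C1*cos(a)


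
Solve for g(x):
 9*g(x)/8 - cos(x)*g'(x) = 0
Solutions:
 g(x) = C1*(sin(x) + 1)^(9/16)/(sin(x) - 1)^(9/16)


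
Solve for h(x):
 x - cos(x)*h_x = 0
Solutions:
 h(x) = C1 + Integral(x/cos(x), x)


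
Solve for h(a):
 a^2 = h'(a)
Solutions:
 h(a) = C1 + a^3/3


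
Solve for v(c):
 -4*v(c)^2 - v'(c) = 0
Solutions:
 v(c) = 1/(C1 + 4*c)


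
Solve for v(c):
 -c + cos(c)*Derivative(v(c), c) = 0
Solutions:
 v(c) = C1 + Integral(c/cos(c), c)


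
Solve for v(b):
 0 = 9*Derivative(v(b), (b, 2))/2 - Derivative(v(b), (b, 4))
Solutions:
 v(b) = C1 + C2*b + C3*exp(-3*sqrt(2)*b/2) + C4*exp(3*sqrt(2)*b/2)


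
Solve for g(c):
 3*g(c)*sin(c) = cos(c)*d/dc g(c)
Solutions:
 g(c) = C1/cos(c)^3


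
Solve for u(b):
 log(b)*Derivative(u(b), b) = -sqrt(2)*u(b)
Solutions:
 u(b) = C1*exp(-sqrt(2)*li(b))


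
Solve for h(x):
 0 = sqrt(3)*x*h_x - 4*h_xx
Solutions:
 h(x) = C1 + C2*erfi(sqrt(2)*3^(1/4)*x/4)


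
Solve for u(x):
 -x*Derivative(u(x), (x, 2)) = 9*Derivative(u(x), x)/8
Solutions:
 u(x) = C1 + C2/x^(1/8)


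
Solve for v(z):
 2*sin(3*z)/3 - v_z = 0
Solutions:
 v(z) = C1 - 2*cos(3*z)/9


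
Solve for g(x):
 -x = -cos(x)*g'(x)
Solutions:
 g(x) = C1 + Integral(x/cos(x), x)


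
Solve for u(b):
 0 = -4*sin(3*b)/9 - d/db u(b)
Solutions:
 u(b) = C1 + 4*cos(3*b)/27


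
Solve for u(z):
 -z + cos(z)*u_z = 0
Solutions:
 u(z) = C1 + Integral(z/cos(z), z)


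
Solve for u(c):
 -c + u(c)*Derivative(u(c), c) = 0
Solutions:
 u(c) = -sqrt(C1 + c^2)
 u(c) = sqrt(C1 + c^2)


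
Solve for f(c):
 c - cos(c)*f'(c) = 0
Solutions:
 f(c) = C1 + Integral(c/cos(c), c)


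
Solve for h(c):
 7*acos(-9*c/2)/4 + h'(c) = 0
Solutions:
 h(c) = C1 - 7*c*acos(-9*c/2)/4 - 7*sqrt(4 - 81*c^2)/36


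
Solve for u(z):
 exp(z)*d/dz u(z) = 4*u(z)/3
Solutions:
 u(z) = C1*exp(-4*exp(-z)/3)


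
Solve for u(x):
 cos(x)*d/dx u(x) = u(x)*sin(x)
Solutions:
 u(x) = C1/cos(x)


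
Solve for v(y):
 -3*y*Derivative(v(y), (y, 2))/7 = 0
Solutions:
 v(y) = C1 + C2*y


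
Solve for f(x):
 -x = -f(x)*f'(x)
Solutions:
 f(x) = -sqrt(C1 + x^2)
 f(x) = sqrt(C1 + x^2)


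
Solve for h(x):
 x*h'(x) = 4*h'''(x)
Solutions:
 h(x) = C1 + Integral(C2*airyai(2^(1/3)*x/2) + C3*airybi(2^(1/3)*x/2), x)


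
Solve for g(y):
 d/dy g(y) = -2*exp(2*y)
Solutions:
 g(y) = C1 - exp(2*y)


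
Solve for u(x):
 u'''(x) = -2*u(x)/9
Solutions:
 u(x) = C3*exp(-6^(1/3)*x/3) + (C1*sin(2^(1/3)*3^(5/6)*x/6) + C2*cos(2^(1/3)*3^(5/6)*x/6))*exp(6^(1/3)*x/6)


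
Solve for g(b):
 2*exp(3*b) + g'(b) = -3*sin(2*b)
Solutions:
 g(b) = C1 - 2*exp(3*b)/3 + 3*cos(2*b)/2


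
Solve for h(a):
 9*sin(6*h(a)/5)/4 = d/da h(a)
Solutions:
 -9*a/4 + 5*log(cos(6*h(a)/5) - 1)/12 - 5*log(cos(6*h(a)/5) + 1)/12 = C1


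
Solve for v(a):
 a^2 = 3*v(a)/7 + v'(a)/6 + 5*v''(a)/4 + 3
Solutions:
 v(a) = 7*a^2/3 - 49*a/27 + (C1*sin(sqrt(3731)*a/105) + C2*cos(sqrt(3731)*a/105))*exp(-a/15) - 4837/243


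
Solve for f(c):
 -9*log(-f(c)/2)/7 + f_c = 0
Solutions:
 -7*Integral(1/(log(-_y) - log(2)), (_y, f(c)))/9 = C1 - c


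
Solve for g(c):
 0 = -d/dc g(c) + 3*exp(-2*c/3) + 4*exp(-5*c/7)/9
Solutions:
 g(c) = C1 - 9*exp(-2*c/3)/2 - 28*exp(-5*c/7)/45


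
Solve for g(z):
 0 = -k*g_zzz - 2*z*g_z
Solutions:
 g(z) = C1 + Integral(C2*airyai(2^(1/3)*z*(-1/k)^(1/3)) + C3*airybi(2^(1/3)*z*(-1/k)^(1/3)), z)


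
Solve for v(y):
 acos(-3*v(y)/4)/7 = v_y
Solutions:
 Integral(1/acos(-3*_y/4), (_y, v(y))) = C1 + y/7


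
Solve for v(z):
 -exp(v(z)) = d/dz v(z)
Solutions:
 v(z) = log(1/(C1 + z))


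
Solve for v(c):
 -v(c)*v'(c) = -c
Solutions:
 v(c) = -sqrt(C1 + c^2)
 v(c) = sqrt(C1 + c^2)


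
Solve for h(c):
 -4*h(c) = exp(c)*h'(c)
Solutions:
 h(c) = C1*exp(4*exp(-c))


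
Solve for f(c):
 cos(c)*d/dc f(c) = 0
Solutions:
 f(c) = C1


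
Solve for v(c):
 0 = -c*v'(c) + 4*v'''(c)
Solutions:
 v(c) = C1 + Integral(C2*airyai(2^(1/3)*c/2) + C3*airybi(2^(1/3)*c/2), c)


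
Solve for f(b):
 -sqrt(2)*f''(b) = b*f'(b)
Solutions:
 f(b) = C1 + C2*erf(2^(1/4)*b/2)


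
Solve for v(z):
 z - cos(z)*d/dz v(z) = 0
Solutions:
 v(z) = C1 + Integral(z/cos(z), z)


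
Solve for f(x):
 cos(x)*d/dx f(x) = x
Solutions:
 f(x) = C1 + Integral(x/cos(x), x)


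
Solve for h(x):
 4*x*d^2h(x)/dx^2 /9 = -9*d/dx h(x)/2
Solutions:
 h(x) = C1 + C2/x^(73/8)


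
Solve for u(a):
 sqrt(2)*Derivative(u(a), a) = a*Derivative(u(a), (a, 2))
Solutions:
 u(a) = C1 + C2*a^(1 + sqrt(2))


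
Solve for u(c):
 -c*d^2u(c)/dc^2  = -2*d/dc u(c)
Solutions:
 u(c) = C1 + C2*c^3


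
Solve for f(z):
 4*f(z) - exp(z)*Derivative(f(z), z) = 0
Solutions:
 f(z) = C1*exp(-4*exp(-z))


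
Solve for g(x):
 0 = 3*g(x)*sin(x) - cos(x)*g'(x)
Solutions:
 g(x) = C1/cos(x)^3


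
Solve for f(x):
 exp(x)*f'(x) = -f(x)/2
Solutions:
 f(x) = C1*exp(exp(-x)/2)


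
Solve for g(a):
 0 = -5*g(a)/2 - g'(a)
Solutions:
 g(a) = C1*exp(-5*a/2)


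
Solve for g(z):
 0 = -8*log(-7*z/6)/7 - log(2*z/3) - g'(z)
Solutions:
 g(z) = C1 - 15*z*log(z)/7 + z*(-8*log(7)/7 + log(6)/7 + 15/7 + 2*log(3) - 8*I*pi/7)


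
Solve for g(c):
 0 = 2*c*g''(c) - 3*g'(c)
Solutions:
 g(c) = C1 + C2*c^(5/2)


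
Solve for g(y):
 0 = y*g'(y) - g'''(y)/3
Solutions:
 g(y) = C1 + Integral(C2*airyai(3^(1/3)*y) + C3*airybi(3^(1/3)*y), y)


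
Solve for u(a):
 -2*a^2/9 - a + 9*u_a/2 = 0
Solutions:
 u(a) = C1 + 4*a^3/243 + a^2/9


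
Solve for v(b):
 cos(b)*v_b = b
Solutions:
 v(b) = C1 + Integral(b/cos(b), b)


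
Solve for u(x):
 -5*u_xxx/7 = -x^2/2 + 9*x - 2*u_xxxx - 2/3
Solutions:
 u(x) = C1 + C2*x + C3*x^2 + C4*exp(5*x/14) + 7*x^5/600 - 217*x^4/600 - 4382*x^3/1125


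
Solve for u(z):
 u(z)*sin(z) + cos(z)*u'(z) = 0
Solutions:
 u(z) = C1*cos(z)


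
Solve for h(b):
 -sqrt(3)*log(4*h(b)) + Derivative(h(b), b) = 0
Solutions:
 -sqrt(3)*Integral(1/(log(_y) + 2*log(2)), (_y, h(b)))/3 = C1 - b


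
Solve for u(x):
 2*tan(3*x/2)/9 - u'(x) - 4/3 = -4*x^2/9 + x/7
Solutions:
 u(x) = C1 + 4*x^3/27 - x^2/14 - 4*x/3 - 4*log(cos(3*x/2))/27


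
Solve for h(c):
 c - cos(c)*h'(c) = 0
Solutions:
 h(c) = C1 + Integral(c/cos(c), c)


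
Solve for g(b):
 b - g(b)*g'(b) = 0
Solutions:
 g(b) = -sqrt(C1 + b^2)
 g(b) = sqrt(C1 + b^2)


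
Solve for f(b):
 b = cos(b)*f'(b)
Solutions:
 f(b) = C1 + Integral(b/cos(b), b)


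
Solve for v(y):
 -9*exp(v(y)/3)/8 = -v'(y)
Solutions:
 v(y) = 3*log(-1/(C1 + 9*y)) + 3*log(24)
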